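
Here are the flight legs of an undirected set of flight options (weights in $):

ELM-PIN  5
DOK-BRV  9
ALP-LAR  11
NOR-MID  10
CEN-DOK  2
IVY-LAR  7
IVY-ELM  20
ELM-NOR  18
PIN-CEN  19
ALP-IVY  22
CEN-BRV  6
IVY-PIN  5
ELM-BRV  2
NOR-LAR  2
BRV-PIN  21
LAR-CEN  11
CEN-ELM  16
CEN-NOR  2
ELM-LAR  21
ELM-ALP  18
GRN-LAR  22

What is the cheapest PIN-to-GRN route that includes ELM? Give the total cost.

$39

Shortest PIN→ELM: PIN–ELM = 5
Best ELM to GRN: ELM–BRV–CEN–NOR–LAR–GRN costing 34
Total via ELM: 5 + 34 = $39.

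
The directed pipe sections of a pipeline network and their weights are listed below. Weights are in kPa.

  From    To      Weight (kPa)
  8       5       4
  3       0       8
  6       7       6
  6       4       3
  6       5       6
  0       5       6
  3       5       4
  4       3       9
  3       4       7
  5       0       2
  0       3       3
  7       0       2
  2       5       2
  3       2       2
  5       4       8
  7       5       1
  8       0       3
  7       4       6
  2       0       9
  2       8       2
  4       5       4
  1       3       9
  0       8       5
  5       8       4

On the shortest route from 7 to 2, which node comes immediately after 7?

Compare a few routes:
7 - 0 - 3 - 2: 2+3+2 = 7
7 - 5 - 0 - 3 - 2: 1+2+3+2 = 8
Cheapest is 7 - 0 - 3 - 2 at 7 kPa.
So from 7 the first move is to 0.

0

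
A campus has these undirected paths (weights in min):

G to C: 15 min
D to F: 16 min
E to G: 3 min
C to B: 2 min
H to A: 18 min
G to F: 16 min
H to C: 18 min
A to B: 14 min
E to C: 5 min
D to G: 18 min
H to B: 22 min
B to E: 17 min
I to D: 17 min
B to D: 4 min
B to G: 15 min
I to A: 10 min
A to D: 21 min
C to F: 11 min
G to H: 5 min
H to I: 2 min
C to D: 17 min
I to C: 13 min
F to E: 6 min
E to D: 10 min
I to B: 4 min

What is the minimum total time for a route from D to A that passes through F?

Best D to F: D–F costing 16
Best F to A: F–E–G–H–I–A costing 26
Total via F: 16 + 26 = 42 min.

42 min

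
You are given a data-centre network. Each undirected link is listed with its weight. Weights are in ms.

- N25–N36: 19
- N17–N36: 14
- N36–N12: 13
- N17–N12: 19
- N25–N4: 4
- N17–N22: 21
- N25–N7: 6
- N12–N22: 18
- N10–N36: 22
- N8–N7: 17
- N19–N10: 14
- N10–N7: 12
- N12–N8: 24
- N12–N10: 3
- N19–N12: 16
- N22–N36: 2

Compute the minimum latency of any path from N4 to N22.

25 ms

Candidate routes:
N4 - N25 - N36 - N22: 4+19+2 = 25
N4 - N25 - N7 - N10 - N12 - N36 - N22: 4+6+12+3+13+2 = 40
The minimum is 25 ms via N4 - N25 - N36 - N22.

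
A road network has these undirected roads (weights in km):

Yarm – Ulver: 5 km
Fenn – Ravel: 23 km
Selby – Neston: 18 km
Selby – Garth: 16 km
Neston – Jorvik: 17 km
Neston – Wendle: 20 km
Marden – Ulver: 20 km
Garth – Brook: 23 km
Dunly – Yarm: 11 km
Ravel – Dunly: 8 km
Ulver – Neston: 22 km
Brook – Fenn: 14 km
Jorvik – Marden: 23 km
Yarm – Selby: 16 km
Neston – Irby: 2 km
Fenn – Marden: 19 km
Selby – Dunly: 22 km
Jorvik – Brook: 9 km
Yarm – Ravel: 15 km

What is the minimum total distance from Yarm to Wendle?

Shortest distances from Yarm:
Yarm: 0
Ulver: 5  (via Yarm)
Dunly: 11  (via Yarm)
Ravel: 15  (via Yarm)
Selby: 16  (via Yarm)
Marden: 25  (via Ulver)
Neston: 27  (via Ulver)
Irby: 29  (via Neston)
Garth: 32  (via Selby)
Fenn: 38  (via Ravel)
Jorvik: 44  (via Neston)
Wendle: 47  (via Neston)
Shortest route: Yarm–Ulver–Neston–Wendle = 47 km.

47 km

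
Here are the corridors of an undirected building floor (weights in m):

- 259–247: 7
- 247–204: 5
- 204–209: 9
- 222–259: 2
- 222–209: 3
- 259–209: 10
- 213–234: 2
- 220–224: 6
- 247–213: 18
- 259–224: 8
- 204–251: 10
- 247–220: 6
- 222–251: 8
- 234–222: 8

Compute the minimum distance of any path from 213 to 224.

20 m

Enumerating some paths:
213 - 234 - 222 - 259 - 224: 2+8+2+8 = 20
213 - 247 - 220 - 224: 18+6+6 = 30
213 - 234 - 222 - 209 - 259 - 224: 2+8+3+10+8 = 31
213 - 234 - 222 - 259 - 247 - 220 - 224: 2+8+2+7+6+6 = 31
Cheapest is 213 - 234 - 222 - 259 - 224 at 20 m.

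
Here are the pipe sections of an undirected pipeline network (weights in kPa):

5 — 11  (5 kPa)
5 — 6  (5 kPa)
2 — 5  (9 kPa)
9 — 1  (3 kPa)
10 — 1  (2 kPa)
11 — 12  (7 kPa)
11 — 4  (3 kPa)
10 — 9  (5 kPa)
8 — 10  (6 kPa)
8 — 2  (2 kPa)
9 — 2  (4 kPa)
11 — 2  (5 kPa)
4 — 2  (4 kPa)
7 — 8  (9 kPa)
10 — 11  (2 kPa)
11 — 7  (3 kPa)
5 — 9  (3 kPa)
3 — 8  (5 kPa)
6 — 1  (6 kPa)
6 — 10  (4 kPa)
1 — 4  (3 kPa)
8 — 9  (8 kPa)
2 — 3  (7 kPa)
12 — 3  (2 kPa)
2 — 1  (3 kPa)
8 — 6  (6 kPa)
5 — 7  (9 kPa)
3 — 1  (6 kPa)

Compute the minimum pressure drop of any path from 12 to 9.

Settle nodes by increasing distance from 12:
12: 0
3: 2  (via 12)
8: 7  (via 3)
11: 7  (via 12)
1: 8  (via 3)
2: 9  (via 3)
10: 9  (via 11)
4: 10  (via 11)
7: 10  (via 11)
9: 11  (via 1)
Shortest route: 12 → 3 → 1 → 9 = 11 kPa.

11 kPa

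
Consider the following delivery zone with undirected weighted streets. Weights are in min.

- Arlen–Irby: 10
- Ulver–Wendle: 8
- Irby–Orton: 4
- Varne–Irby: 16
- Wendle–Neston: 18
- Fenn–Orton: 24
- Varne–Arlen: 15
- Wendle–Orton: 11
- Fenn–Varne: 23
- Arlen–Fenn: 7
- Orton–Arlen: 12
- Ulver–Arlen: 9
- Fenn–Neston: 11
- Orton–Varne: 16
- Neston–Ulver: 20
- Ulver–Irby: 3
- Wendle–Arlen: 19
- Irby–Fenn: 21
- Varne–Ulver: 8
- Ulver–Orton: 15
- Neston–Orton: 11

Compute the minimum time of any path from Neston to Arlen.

Settle nodes by increasing distance from Neston:
Neston: 0
Fenn: 11  (via Neston)
Orton: 11  (via Neston)
Irby: 15  (via Orton)
Arlen: 18  (via Fenn)
Shortest route: Neston → Fenn → Arlen = 18 min.

18 min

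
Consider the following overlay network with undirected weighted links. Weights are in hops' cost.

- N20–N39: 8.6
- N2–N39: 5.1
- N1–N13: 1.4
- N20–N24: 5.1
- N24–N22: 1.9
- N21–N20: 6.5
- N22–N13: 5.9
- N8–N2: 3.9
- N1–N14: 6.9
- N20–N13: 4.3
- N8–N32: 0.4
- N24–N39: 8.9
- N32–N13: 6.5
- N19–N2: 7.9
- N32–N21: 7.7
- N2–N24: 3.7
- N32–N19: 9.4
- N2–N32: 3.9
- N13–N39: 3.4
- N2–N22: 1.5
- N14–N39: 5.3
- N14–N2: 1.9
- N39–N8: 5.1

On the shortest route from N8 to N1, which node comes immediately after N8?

N32

Compare a few routes:
N8 - N2 - N14 - N1: 3.9+1.9+6.9 = 12.7
N8 - N32 - N13 - N1: 0.4+6.5+1.4 = 8.3
N8 - N39 - N13 - N1: 5.1+3.4+1.4 = 9.9
Cheapest is N8 - N32 - N13 - N1 at 8.3 hops' cost.
So from N8 the first move is to N32.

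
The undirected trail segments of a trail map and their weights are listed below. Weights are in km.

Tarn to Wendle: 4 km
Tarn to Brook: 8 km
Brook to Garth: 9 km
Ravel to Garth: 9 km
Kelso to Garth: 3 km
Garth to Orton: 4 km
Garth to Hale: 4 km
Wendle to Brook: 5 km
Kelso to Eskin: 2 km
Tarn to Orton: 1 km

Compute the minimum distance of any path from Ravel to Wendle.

18 km

Enumerating some paths:
Ravel → Garth → Orton → Tarn → Brook → Wendle: 9+4+1+8+5 = 27
Ravel → Garth → Brook → Wendle: 9+9+5 = 23
Ravel → Garth → Orton → Tarn → Wendle: 9+4+1+4 = 18
Cheapest is Ravel → Garth → Orton → Tarn → Wendle at 18 km.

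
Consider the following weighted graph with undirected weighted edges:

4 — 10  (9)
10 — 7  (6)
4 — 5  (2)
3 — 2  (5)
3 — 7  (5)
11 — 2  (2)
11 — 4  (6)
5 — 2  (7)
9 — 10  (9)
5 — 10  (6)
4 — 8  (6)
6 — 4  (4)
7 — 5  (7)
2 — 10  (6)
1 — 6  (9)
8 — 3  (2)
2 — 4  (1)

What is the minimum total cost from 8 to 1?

Settle nodes by increasing distance from 8:
8: 0
3: 2  (via 8)
4: 6  (via 8)
2: 7  (via 3)
7: 7  (via 3)
5: 8  (via 4)
11: 9  (via 2)
6: 10  (via 4)
10: 13  (via 2)
1: 19  (via 6)
Shortest route: 8 → 4 → 6 → 1 = 19.

19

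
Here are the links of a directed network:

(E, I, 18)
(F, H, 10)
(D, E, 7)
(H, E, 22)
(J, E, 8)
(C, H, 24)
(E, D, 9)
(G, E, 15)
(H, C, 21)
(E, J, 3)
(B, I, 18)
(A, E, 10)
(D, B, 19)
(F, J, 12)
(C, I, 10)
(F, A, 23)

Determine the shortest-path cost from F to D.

Shortest distances from F:
F: 0
H: 10  (via F)
J: 12  (via F)
E: 20  (via J)
A: 23  (via F)
D: 29  (via E)
Shortest route: F → J → E → D = 29.

29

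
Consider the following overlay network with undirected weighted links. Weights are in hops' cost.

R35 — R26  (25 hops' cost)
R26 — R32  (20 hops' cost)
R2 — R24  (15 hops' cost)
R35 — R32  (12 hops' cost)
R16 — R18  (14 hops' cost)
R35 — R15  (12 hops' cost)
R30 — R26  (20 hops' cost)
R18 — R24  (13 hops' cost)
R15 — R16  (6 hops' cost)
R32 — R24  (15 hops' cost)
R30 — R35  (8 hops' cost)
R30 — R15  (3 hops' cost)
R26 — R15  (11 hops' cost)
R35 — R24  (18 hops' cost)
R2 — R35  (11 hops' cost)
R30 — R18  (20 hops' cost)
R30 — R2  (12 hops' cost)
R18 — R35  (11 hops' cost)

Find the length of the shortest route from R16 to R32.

29 hops' cost

Compare a few routes:
R16 → R15 → R30 → R35 → R32: 6+3+8+12 = 29
R16 → R15 → R35 → R32: 6+12+12 = 30
The minimum is 29 hops' cost via R16 → R15 → R30 → R35 → R32.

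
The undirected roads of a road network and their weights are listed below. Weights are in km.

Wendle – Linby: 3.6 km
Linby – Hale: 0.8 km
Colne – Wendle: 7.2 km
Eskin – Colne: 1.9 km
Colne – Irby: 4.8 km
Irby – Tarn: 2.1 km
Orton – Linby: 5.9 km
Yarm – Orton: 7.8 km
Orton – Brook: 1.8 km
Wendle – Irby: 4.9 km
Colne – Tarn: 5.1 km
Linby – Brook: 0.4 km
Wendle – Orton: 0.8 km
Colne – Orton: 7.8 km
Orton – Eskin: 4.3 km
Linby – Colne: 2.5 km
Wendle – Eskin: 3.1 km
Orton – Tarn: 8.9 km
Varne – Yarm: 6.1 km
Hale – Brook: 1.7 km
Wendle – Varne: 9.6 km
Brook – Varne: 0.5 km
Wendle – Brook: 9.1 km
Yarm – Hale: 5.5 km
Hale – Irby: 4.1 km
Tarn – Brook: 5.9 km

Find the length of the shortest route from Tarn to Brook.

Settle nodes by increasing distance from Tarn:
Tarn: 0
Irby: 2.1  (via Tarn)
Colne: 5.1  (via Tarn)
Brook: 5.9  (via Tarn)
Shortest route: Tarn → Brook = 5.9 km.

5.9 km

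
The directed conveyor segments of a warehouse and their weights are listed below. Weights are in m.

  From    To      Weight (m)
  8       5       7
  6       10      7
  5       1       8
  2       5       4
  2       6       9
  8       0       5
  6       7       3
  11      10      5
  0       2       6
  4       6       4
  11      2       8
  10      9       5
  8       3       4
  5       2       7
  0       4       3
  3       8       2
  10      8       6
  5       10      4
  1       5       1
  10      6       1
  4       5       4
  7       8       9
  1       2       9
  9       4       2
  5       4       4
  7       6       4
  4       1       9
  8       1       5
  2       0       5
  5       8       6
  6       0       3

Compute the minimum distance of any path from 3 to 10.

Candidate routes:
3 → 8 → 1 → 5 → 10: 2+5+1+4 = 12
3 → 8 → 5 → 10: 2+7+4 = 13
The minimum is 12 m via 3 → 8 → 1 → 5 → 10.

12 m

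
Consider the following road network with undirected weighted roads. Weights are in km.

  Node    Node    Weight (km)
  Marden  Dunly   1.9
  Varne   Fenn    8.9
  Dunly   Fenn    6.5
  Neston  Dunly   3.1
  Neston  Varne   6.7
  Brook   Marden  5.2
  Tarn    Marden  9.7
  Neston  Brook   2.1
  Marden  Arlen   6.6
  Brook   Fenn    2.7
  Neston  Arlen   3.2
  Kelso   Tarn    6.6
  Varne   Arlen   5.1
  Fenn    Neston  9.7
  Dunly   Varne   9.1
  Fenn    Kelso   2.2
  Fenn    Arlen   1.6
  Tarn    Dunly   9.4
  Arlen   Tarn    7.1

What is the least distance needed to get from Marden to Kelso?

Running Dijkstra from Marden:
Marden: 0
Dunly: 1.9  (via Marden)
Neston: 5  (via Dunly)
Brook: 5.2  (via Marden)
Arlen: 6.6  (via Marden)
Fenn: 7.9  (via Brook)
Tarn: 9.7  (via Marden)
Kelso: 10.1  (via Fenn)
Shortest route: Marden → Brook → Fenn → Kelso = 10.1 km.

10.1 km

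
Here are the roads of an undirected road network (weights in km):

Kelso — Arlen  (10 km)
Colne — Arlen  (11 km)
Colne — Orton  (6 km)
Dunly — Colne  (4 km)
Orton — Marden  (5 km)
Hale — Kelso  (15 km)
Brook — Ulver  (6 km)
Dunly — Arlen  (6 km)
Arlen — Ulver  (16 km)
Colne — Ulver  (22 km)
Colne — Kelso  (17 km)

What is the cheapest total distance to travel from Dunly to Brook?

Compare a few routes:
Dunly → Colne → Ulver → Brook: 4+22+6 = 32
Dunly → Arlen → Ulver → Brook: 6+16+6 = 28
Dunly → Colne → Arlen → Ulver → Brook: 4+11+16+6 = 37
Dunly → Arlen → Colne → Ulver → Brook: 6+11+22+6 = 45
The minimum is 28 km via Dunly → Arlen → Ulver → Brook.

28 km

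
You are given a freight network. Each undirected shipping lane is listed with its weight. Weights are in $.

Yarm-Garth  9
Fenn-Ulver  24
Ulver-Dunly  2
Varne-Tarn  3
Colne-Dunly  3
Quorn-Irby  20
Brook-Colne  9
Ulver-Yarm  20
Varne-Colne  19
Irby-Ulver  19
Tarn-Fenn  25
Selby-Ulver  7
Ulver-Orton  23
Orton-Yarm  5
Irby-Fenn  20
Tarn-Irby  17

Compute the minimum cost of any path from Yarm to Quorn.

Compare a few routes:
Yarm → Ulver → Irby → Quorn: 20+19+20 = 59
Yarm → Orton → Ulver → Irby → Quorn: 5+23+19+20 = 67
Cheapest is Yarm → Ulver → Irby → Quorn at $59.

$59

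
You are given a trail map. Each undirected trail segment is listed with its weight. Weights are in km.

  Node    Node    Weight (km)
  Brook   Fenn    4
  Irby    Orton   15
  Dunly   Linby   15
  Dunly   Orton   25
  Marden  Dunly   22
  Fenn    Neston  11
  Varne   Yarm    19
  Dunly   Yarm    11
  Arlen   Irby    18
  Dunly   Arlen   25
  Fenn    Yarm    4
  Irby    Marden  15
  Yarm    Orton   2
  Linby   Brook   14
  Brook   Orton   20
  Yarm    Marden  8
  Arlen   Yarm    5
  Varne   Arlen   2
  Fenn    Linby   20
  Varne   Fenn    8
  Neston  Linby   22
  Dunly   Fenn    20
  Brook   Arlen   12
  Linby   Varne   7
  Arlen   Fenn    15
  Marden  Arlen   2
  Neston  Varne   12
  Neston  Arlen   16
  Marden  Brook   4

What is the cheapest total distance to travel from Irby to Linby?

Settle nodes by increasing distance from Irby:
Irby: 0
Marden: 15  (via Irby)
Orton: 15  (via Irby)
Arlen: 17  (via Marden)
Yarm: 17  (via Orton)
Brook: 19  (via Marden)
Varne: 19  (via Arlen)
Fenn: 21  (via Yarm)
Linby: 26  (via Varne)
Shortest route: Irby–Marden–Arlen–Varne–Linby = 26 km.

26 km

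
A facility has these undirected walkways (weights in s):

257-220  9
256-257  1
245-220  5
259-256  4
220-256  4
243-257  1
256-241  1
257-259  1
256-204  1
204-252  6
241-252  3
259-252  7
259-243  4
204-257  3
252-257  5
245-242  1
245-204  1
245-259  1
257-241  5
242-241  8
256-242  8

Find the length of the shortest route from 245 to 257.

Compare a few routes:
245 → 204 → 256 → 257: 1+1+1 = 3
245 → 259 → 257: 1+1 = 2
245 → 204 → 257: 1+3 = 4
Cheapest is 245 → 259 → 257 at 2 s.

2 s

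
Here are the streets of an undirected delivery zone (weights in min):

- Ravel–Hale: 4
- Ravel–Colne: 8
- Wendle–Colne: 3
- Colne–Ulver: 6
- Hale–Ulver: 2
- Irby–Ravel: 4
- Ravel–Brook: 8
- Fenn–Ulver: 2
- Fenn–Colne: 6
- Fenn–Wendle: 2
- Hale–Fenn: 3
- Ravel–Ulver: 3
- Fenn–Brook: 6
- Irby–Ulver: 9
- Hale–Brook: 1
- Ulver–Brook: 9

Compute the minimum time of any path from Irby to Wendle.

Candidate routes:
Irby → Ravel → Ulver → Fenn → Wendle: 4+3+2+2 = 11
Irby → Ravel → Hale → Fenn → Wendle: 4+4+3+2 = 13
Irby → Ulver → Fenn → Wendle: 9+2+2 = 13
The minimum is 11 min via Irby → Ravel → Ulver → Fenn → Wendle.

11 min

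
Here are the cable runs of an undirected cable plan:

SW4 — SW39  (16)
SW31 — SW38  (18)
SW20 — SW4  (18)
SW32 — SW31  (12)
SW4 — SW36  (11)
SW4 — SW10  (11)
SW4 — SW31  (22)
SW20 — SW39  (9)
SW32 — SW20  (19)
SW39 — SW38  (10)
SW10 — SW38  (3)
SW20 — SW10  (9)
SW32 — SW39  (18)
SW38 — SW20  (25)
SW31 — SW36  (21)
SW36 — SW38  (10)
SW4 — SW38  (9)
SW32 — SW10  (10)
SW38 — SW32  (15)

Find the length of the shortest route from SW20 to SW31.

Candidate routes:
SW20 - SW32 - SW31: 19+12 = 31
SW20 - SW10 - SW32 - SW31: 9+10+12 = 31
SW20 - SW10 - SW38 - SW31: 9+3+18 = 30
SW20 - SW39 - SW38 - SW31: 9+10+18 = 37
The minimum is 30 via SW20 - SW10 - SW38 - SW31.

30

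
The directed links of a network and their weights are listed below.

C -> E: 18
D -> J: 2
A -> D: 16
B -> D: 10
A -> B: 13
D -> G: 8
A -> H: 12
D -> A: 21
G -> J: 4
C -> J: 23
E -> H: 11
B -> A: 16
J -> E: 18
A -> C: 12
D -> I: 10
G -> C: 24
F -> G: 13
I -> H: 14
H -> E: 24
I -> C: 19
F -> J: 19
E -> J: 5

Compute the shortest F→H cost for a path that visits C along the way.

66

Best F to C: F–G–C costing 37
Best C to H: C–E–H costing 29
Total via C: 37 + 29 = 66.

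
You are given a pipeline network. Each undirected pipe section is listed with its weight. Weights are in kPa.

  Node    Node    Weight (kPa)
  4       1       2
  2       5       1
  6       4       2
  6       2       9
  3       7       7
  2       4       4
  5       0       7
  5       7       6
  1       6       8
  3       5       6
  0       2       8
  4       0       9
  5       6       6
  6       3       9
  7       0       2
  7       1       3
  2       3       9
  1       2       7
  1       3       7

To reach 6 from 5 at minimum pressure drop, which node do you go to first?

6

Enumerating some paths:
5 - 2 - 6: 1+9 = 10
5 - 6: 6 = 6
5 - 2 - 4 - 6: 1+4+2 = 7
Cheapest is 5 - 6 at 6 kPa.
So from 5 the first move is to 6.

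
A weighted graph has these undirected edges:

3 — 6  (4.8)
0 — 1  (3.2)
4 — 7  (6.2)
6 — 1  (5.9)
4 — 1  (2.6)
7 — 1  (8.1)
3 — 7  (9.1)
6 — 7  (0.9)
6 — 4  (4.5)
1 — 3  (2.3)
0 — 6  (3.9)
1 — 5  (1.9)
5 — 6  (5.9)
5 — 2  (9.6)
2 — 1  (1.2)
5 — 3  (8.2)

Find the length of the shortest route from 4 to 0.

5.8

Enumerating some paths:
4–6–0: 4.5+3.9 = 8.4
4–1–0: 2.6+3.2 = 5.8
Cheapest is 4–1–0 at 5.8.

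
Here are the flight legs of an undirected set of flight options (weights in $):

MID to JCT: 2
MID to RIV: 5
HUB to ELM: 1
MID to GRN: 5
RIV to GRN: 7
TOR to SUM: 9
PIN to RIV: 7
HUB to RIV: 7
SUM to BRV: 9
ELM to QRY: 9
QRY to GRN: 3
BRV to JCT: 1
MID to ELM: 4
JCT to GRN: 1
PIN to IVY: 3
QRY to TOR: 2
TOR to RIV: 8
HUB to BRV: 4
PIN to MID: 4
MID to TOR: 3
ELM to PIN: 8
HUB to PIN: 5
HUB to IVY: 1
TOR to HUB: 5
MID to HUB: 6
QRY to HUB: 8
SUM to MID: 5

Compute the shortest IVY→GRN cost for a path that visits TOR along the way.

Shortest IVY→TOR: IVY–HUB–TOR = 6
Shortest TOR→GRN: TOR–QRY–GRN = 5
Total via TOR: 6 + 5 = $11.

$11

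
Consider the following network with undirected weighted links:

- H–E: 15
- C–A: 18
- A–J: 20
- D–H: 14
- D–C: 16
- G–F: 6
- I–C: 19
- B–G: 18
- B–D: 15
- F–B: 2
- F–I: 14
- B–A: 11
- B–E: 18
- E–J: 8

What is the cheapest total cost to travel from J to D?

Shortest distances from J:
J: 0
E: 8  (via J)
A: 20  (via J)
H: 23  (via E)
B: 26  (via E)
F: 28  (via B)
G: 34  (via F)
D: 37  (via H)
Shortest route: J–E–H–D = 37.

37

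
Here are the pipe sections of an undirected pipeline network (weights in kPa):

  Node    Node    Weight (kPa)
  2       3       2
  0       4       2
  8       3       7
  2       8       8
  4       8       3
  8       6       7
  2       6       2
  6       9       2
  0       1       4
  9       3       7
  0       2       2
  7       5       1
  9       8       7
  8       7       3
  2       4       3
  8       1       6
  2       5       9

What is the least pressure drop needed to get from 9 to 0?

6 kPa

Running Dijkstra from 9:
9: 0
6: 2  (via 9)
2: 4  (via 6)
0: 6  (via 2)
Shortest route: 9–6–2–0 = 6 kPa.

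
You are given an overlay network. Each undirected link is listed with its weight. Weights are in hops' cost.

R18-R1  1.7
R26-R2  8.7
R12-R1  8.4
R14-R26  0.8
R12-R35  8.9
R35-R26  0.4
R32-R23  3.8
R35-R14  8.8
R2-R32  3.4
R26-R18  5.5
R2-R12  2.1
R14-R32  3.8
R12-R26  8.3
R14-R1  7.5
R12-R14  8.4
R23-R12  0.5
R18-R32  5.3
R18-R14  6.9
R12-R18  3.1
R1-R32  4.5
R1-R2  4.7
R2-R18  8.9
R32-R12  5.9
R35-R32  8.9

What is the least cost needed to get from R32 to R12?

Candidate routes:
R32 → R2 → R12: 3.4+2.1 = 5.5
R32 → R23 → R12: 3.8+0.5 = 4.3
The minimum is 4.3 hops' cost via R32 → R23 → R12.

4.3 hops' cost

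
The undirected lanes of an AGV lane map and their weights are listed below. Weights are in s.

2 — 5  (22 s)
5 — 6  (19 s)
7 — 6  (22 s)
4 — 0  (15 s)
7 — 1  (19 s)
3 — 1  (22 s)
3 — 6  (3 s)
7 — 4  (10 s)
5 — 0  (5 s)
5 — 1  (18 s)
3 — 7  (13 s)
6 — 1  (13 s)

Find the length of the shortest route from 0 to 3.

Candidate routes:
0–4–7–3: 15+10+13 = 38
0–5–6–3: 5+19+3 = 27
Cheapest is 0–5–6–3 at 27 s.

27 s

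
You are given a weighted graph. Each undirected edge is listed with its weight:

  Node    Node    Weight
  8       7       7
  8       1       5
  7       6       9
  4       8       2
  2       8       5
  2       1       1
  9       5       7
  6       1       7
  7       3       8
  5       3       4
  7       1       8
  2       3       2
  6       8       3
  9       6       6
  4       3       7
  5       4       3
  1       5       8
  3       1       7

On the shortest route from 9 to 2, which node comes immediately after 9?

Compare a few routes:
9–6–1–2: 6+7+1 = 14
9–5–3–2: 7+4+2 = 13
9–6–8–2: 6+3+5 = 14
9–6–8–1–2: 6+3+5+1 = 15
The minimum is 13 via 9–5–3–2.
So from 9 the first move is to 5.

5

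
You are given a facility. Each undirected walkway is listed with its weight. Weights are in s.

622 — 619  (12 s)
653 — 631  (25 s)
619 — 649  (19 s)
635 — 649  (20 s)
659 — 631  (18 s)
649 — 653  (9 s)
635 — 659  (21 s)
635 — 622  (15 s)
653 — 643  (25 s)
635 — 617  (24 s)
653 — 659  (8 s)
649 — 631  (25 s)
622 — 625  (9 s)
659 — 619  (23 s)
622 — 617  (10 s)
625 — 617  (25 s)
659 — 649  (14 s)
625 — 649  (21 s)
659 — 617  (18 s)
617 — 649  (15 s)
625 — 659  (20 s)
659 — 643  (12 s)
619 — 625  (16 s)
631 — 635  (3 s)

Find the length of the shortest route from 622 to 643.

Running Dijkstra from 622:
622: 0
625: 9  (via 622)
617: 10  (via 622)
619: 12  (via 622)
635: 15  (via 622)
631: 18  (via 635)
649: 25  (via 617)
659: 28  (via 617)
653: 34  (via 649)
643: 40  (via 659)
Shortest route: 622–617–659–643 = 40 s.

40 s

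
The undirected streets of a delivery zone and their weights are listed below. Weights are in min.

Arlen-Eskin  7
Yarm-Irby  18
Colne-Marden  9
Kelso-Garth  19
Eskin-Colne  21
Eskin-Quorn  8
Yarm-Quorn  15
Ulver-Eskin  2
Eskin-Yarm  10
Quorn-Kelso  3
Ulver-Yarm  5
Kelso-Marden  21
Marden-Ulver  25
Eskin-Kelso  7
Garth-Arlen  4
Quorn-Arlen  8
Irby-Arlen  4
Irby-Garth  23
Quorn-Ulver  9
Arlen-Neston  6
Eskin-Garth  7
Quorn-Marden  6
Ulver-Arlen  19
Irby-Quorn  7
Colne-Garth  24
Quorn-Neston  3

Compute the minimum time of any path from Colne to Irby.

22 min

Running Dijkstra from Colne:
Colne: 0
Marden: 9  (via Colne)
Quorn: 15  (via Marden)
Kelso: 18  (via Quorn)
Neston: 18  (via Quorn)
Eskin: 21  (via Colne)
Irby: 22  (via Quorn)
Shortest route: Colne → Marden → Quorn → Irby = 22 min.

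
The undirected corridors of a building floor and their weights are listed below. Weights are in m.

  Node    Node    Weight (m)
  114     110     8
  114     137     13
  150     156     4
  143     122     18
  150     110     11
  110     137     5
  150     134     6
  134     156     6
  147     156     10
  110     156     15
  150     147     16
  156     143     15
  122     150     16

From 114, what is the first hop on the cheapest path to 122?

110

Compare a few routes:
114–137–110–150–122: 13+5+11+16 = 45
114–110–150–122: 8+11+16 = 35
114–110–156–150–122: 8+15+4+16 = 43
The minimum is 35 m via 114–110–150–122.
So from 114 the first move is to 110.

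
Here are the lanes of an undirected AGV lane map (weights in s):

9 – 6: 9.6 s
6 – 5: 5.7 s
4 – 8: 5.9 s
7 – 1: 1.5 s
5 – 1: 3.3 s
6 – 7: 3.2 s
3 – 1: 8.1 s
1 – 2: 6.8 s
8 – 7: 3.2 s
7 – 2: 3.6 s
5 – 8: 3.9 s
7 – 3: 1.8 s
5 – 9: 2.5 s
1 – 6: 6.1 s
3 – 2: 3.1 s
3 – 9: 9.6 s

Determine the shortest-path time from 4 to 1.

Settle nodes by increasing distance from 4:
4: 0
8: 5.9  (via 4)
7: 9.1  (via 8)
5: 9.8  (via 8)
1: 10.6  (via 7)
Shortest route: 4 → 8 → 7 → 1 = 10.6 s.

10.6 s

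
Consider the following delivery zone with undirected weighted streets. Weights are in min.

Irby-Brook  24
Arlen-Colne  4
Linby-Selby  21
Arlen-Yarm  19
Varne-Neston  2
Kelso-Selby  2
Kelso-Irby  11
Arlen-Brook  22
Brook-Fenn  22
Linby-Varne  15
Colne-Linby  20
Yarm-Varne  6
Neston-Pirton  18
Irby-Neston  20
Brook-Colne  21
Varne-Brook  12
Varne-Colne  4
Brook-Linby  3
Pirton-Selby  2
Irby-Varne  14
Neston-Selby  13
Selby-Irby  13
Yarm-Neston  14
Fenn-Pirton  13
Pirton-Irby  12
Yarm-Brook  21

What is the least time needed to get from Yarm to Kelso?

Settle nodes by increasing distance from Yarm:
Yarm: 0
Varne: 6  (via Yarm)
Neston: 8  (via Varne)
Colne: 10  (via Varne)
Arlen: 14  (via Colne)
Brook: 18  (via Varne)
Irby: 20  (via Varne)
Selby: 21  (via Neston)
Linby: 21  (via Varne)
Pirton: 23  (via Selby)
Kelso: 23  (via Selby)
Shortest route: Yarm–Varne–Neston–Selby–Kelso = 23 min.

23 min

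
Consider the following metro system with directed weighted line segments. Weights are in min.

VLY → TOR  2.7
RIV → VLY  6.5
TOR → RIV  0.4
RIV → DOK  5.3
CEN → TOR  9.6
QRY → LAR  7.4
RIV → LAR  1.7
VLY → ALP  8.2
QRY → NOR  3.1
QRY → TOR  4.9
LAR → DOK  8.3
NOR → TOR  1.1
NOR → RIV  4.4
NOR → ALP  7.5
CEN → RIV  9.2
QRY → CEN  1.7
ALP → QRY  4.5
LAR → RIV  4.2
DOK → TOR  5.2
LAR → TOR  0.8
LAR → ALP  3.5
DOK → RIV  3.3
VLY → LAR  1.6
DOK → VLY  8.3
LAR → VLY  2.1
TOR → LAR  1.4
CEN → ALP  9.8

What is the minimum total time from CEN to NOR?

Shortest distances from CEN:
CEN: 0
RIV: 9.2  (via CEN)
TOR: 9.6  (via CEN)
ALP: 9.8  (via CEN)
LAR: 10.9  (via RIV)
VLY: 13  (via LAR)
QRY: 14.3  (via ALP)
DOK: 14.5  (via RIV)
NOR: 17.4  (via QRY)
Shortest route: CEN–ALP–QRY–NOR = 17.4 min.

17.4 min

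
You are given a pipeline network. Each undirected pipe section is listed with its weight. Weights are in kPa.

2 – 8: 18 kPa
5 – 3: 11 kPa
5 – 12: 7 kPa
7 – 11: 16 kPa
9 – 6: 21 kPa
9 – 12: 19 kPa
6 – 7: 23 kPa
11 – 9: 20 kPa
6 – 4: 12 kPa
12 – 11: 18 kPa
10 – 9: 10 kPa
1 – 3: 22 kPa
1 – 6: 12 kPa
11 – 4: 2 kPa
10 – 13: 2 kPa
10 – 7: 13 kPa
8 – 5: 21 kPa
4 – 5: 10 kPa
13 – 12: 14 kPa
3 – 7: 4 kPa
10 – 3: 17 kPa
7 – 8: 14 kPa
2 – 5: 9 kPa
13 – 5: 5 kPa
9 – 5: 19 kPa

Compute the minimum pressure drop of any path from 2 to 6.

31 kPa

Shortest distances from 2:
2: 0
5: 9  (via 2)
13: 14  (via 5)
10: 16  (via 13)
12: 16  (via 5)
8: 18  (via 2)
4: 19  (via 5)
3: 20  (via 5)
11: 21  (via 4)
7: 24  (via 3)
9: 26  (via 10)
6: 31  (via 4)
Shortest route: 2 → 5 → 4 → 6 = 31 kPa.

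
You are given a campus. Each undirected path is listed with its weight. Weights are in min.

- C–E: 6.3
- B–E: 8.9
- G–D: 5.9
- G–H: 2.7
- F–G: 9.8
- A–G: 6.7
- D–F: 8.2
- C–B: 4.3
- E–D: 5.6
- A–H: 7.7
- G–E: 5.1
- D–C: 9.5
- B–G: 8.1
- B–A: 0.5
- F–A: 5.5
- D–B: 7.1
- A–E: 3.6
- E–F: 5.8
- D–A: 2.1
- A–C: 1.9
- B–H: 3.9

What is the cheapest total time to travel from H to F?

9.9 min

Running Dijkstra from H:
H: 0
G: 2.7  (via H)
B: 3.9  (via H)
A: 4.4  (via B)
C: 6.3  (via A)
D: 6.5  (via A)
E: 7.8  (via G)
F: 9.9  (via A)
Shortest route: H → B → A → F = 9.9 min.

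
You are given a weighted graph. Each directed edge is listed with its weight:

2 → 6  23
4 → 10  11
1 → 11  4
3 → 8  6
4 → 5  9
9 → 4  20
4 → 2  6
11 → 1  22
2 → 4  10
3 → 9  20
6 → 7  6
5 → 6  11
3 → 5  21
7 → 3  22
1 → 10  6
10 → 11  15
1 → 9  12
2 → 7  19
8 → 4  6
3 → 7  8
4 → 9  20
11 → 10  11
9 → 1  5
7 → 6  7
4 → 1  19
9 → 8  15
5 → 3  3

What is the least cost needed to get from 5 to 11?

32

Candidate routes:
5 - 3 - 8 - 4 - 1 - 11: 3+6+6+19+4 = 38
5 - 3 - 9 - 1 - 11: 3+20+5+4 = 32
The minimum is 32 via 5 - 3 - 9 - 1 - 11.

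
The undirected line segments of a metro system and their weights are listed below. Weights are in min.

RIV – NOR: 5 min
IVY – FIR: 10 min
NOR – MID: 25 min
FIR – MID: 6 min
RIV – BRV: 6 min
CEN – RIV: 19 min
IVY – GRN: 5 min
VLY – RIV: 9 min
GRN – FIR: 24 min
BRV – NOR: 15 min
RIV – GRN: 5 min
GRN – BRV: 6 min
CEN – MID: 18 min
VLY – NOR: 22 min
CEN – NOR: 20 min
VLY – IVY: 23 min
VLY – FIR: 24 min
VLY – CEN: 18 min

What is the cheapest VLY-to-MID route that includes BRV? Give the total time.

Best VLY to BRV: VLY–RIV–BRV costing 15
Best BRV to MID: BRV–GRN–IVY–FIR–MID costing 27
Total via BRV: 15 + 27 = 42 min.

42 min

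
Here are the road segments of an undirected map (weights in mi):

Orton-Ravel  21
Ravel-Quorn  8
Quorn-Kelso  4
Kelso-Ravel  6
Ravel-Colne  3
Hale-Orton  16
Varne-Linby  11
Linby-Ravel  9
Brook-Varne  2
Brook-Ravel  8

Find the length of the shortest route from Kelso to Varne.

Enumerating some paths:
Kelso–Ravel–Brook–Varne: 6+8+2 = 16
Kelso–Quorn–Ravel–Brook–Varne: 4+8+8+2 = 22
Cheapest is Kelso–Ravel–Brook–Varne at 16 mi.

16 mi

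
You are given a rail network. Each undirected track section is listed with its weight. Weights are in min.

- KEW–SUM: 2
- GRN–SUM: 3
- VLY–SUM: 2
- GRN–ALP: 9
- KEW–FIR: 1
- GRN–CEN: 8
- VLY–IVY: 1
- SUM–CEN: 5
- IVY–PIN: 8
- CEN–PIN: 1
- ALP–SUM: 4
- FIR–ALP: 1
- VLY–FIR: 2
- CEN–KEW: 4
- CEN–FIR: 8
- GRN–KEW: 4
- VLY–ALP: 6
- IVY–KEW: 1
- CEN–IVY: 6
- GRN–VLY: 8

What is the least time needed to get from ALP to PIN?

7 min

Running Dijkstra from ALP:
ALP: 0
FIR: 1  (via ALP)
KEW: 2  (via FIR)
VLY: 3  (via FIR)
IVY: 3  (via KEW)
SUM: 4  (via ALP)
GRN: 6  (via KEW)
CEN: 6  (via KEW)
PIN: 7  (via CEN)
Shortest route: ALP → FIR → KEW → CEN → PIN = 7 min.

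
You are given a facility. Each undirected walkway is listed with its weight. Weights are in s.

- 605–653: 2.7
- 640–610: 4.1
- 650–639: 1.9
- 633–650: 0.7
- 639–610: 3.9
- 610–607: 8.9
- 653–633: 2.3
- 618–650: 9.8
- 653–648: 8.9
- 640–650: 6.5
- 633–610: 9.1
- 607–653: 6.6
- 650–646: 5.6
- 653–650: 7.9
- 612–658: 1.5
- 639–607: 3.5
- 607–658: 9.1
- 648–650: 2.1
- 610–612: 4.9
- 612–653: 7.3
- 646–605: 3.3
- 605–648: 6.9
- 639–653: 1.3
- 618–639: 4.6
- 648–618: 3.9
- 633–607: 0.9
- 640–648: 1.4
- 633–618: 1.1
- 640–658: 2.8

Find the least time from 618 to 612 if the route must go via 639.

Shortest 618→639: 618–633–650–639 = 3.7
Shortest 639→612: 639–653–612 = 8.6
Total via 639: 3.7 + 8.6 = 12.3 s.

12.3 s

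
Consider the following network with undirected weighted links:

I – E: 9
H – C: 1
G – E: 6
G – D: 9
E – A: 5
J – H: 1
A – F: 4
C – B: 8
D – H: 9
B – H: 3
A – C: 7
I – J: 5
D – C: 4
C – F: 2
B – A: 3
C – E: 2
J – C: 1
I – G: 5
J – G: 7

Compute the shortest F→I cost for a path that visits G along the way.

15

Best F to G: F–C–J–G costing 10
Shortest G→I: G–I = 5
Total via G: 10 + 5 = 15.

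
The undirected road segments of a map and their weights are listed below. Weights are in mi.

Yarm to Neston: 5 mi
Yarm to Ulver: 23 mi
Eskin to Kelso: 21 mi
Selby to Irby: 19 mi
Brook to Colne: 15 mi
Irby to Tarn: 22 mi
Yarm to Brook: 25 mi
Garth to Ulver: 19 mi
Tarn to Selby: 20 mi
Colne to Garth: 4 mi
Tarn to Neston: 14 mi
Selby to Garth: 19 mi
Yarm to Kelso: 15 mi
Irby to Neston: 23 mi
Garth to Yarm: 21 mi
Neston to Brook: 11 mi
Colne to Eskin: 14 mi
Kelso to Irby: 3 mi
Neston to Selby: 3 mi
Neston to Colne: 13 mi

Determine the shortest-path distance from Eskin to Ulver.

Candidate routes:
Eskin → Colne → Garth → Ulver: 14+4+19 = 37
Eskin → Kelso → Yarm → Ulver: 21+15+23 = 59
Eskin → Colne → Garth → Yarm → Ulver: 14+4+21+23 = 62
Eskin → Colne → Neston → Yarm → Ulver: 14+13+5+23 = 55
Cheapest is Eskin → Colne → Garth → Ulver at 37 mi.

37 mi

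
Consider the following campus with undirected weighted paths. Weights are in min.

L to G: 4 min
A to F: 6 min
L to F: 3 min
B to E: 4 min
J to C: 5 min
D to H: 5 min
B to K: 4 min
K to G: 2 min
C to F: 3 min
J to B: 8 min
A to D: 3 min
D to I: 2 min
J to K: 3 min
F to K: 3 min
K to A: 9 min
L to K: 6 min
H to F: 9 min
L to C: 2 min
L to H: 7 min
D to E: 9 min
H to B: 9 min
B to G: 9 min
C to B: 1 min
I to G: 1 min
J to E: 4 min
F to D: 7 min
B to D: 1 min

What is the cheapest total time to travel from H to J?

12 min

Compare a few routes:
H - D - B - C - J: 5+1+1+5 = 12
H - D - B - K - J: 5+1+4+3 = 13
H - D - I - G - K - J: 5+2+1+2+3 = 13
H - L - C - J: 7+2+5 = 14
Cheapest is H - D - B - C - J at 12 min.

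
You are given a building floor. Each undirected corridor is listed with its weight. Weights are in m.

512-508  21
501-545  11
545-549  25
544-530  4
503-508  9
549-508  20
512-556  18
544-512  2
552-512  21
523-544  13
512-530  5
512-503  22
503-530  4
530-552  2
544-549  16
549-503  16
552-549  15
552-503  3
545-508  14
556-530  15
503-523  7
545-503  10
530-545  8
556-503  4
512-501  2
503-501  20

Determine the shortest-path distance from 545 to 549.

Enumerating some paths:
545 - 530 - 503 - 549: 8+4+16 = 28
545 - 503 - 552 - 549: 10+3+15 = 28
545 - 503 - 549: 10+16 = 26
545 - 549: 25 = 25
Cheapest is 545 - 549 at 25 m.

25 m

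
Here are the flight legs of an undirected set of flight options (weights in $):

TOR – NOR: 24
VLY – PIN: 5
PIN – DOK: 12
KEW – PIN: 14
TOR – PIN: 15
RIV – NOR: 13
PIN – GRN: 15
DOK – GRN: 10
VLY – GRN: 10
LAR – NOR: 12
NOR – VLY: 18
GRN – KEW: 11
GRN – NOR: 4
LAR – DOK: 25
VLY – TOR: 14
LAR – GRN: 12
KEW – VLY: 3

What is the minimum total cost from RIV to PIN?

Candidate routes:
RIV - NOR - GRN - KEW - VLY - PIN: 13+4+11+3+5 = 36
RIV - NOR - GRN - PIN: 13+4+15 = 32
RIV - NOR - VLY - PIN: 13+18+5 = 36
Cheapest is RIV - NOR - GRN - PIN at $32.

$32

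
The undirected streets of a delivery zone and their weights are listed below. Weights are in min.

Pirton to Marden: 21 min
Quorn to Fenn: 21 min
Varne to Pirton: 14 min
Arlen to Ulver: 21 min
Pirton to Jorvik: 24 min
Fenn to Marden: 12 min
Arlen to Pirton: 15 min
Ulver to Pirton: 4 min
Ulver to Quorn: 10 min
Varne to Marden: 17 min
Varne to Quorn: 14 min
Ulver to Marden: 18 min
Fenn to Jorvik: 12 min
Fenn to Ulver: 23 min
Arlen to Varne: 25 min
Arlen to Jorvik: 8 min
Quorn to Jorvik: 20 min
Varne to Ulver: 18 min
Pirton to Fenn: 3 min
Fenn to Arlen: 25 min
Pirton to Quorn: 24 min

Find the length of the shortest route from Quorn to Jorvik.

20 min

Running Dijkstra from Quorn:
Quorn: 0
Ulver: 10  (via Quorn)
Varne: 14  (via Quorn)
Pirton: 14  (via Ulver)
Fenn: 17  (via Pirton)
Jorvik: 20  (via Quorn)
Shortest route: Quorn–Jorvik = 20 min.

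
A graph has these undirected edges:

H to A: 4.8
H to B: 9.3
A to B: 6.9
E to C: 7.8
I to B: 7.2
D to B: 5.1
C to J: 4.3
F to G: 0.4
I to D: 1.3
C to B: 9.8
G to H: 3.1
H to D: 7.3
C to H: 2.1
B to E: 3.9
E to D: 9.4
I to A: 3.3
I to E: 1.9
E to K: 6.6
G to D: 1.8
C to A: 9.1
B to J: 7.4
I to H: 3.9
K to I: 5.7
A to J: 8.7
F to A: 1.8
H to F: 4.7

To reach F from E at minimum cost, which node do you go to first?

Candidate routes:
E - I - H - F: 1.9+3.9+4.7 = 10.5
E - I - A - F: 1.9+3.3+1.8 = 7
E - I - D - G - F: 1.9+1.3+1.8+0.4 = 5.4
E - I - H - G - F: 1.9+3.9+3.1+0.4 = 9.3
The minimum is 5.4 via E - I - D - G - F.
So from E the first move is to I.

I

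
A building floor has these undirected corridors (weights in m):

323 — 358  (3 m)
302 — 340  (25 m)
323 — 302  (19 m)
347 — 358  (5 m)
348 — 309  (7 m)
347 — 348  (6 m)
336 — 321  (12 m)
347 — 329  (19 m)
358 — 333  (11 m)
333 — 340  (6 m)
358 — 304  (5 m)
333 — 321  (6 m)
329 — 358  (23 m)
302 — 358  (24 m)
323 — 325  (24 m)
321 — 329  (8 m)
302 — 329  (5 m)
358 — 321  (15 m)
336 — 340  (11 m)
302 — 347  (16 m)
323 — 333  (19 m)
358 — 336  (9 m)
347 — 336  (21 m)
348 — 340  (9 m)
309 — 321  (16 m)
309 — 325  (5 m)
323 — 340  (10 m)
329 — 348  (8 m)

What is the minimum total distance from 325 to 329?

Compare a few routes:
325–309–348–329: 5+7+8 = 20
325–309–321–329: 5+16+8 = 29
Cheapest is 325–309–348–329 at 20 m.

20 m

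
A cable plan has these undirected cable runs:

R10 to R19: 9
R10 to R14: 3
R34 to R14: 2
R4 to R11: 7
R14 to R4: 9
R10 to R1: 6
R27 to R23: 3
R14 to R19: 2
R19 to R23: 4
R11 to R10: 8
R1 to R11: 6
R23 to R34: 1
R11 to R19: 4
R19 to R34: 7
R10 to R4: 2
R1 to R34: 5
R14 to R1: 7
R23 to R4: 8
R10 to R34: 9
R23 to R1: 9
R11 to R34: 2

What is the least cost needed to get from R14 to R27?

6

Shortest distances from R14:
R14: 0
R34: 2  (via R14)
R19: 2  (via R14)
R23: 3  (via R34)
R10: 3  (via R14)
R11: 4  (via R34)
R4: 5  (via R10)
R27: 6  (via R23)
Shortest route: R14 → R34 → R23 → R27 = 6.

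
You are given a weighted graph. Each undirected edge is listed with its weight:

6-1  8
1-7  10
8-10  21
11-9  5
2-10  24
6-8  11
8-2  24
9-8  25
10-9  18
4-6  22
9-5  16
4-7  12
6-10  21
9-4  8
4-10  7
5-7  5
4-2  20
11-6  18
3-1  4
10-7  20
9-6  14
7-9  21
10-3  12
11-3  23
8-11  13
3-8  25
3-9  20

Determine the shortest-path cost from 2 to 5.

37

Enumerating some paths:
2–4–9–5: 20+8+16 = 44
2–4–7–5: 20+12+5 = 37
Cheapest is 2–4–7–5 at 37.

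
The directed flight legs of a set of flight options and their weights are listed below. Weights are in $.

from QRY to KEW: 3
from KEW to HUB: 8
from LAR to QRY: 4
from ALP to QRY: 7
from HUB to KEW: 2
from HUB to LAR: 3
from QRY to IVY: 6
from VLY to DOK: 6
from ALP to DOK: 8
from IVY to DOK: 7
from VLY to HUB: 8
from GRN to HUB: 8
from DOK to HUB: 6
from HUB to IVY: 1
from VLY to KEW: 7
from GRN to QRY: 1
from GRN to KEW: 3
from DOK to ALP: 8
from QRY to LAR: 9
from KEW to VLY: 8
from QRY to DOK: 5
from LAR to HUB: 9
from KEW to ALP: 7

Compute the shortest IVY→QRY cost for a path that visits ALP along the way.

Shortest IVY→ALP: IVY → DOK → ALP = 15
Best ALP to QRY: ALP → QRY costing 7
Total via ALP: 15 + 7 = $22.

$22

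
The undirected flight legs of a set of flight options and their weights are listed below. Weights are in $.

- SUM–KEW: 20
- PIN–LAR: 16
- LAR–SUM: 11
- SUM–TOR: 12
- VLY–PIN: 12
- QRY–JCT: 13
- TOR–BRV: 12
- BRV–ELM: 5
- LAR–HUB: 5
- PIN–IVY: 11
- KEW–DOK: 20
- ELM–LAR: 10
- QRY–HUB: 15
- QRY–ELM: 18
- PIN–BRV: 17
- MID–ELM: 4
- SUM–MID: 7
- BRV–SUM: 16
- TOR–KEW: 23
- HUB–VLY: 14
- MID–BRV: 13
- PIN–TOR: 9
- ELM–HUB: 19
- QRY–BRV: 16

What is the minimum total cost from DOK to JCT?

Candidate routes:
DOK–KEW–TOR–BRV–QRY–JCT: 20+23+12+16+13 = 84
DOK–KEW–SUM–MID–ELM–QRY–JCT: 20+20+7+4+18+13 = 82
DOK–KEW–SUM–LAR–HUB–QRY–JCT: 20+20+11+5+15+13 = 84
Cheapest is DOK–KEW–SUM–MID–ELM–QRY–JCT at $82.

$82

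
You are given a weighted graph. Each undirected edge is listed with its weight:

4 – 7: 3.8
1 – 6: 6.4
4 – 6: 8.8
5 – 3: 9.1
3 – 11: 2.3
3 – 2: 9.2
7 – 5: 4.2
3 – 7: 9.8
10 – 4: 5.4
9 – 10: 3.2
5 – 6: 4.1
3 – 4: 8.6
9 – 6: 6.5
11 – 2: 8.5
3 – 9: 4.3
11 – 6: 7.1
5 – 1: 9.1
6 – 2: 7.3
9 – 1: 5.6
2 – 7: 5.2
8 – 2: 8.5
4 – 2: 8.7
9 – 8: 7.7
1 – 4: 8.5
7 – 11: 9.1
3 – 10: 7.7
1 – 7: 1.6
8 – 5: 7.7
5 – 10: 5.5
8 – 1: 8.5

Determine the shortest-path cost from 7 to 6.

8

Enumerating some paths:
7 → 1 → 6: 1.6+6.4 = 8
7 → 5 → 6: 4.2+4.1 = 8.3
Cheapest is 7 → 1 → 6 at 8.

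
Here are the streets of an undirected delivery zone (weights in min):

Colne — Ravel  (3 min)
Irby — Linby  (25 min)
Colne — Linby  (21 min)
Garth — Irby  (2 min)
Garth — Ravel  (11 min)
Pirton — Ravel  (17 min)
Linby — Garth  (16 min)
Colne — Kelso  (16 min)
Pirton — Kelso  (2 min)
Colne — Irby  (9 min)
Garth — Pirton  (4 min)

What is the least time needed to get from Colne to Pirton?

Enumerating some paths:
Colne–Irby–Garth–Pirton: 9+2+4 = 15
Colne–Ravel–Garth–Pirton: 3+11+4 = 18
Colne–Kelso–Pirton: 16+2 = 18
Colne–Ravel–Pirton: 3+17 = 20
Cheapest is Colne–Irby–Garth–Pirton at 15 min.

15 min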